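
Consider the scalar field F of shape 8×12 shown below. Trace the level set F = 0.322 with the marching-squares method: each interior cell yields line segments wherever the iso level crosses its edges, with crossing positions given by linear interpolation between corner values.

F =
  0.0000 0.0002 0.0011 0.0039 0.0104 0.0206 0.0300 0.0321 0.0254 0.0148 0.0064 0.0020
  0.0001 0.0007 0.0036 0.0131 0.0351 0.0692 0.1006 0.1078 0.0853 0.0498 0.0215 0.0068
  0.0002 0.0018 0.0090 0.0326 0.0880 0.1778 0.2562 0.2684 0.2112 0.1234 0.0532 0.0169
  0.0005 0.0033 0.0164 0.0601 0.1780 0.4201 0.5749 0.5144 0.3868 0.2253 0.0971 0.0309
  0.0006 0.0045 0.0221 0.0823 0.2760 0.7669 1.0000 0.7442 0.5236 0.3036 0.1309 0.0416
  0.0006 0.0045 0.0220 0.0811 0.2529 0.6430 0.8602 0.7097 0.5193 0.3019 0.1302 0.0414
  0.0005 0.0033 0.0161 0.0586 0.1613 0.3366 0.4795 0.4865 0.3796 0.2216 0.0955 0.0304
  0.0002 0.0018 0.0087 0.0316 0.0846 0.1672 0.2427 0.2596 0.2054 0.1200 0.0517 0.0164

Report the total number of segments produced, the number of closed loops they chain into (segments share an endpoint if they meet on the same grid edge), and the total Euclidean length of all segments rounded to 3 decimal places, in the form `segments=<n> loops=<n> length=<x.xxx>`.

segments=16 loops=1 length=14.746

cell (2,4): code 0100 → (2.595,5.000)–(3.000,4.595)
cell (2,5): code 1100 → (2.206,6.000)–(2.595,5.000)
cell (2,6): code 1100 → (2.218,7.000)–(2.206,6.000)
cell (2,7): code 1100 → (2.631,8.000)–(2.218,7.000)
cell (2,8): code 1000 → (3.000,8.401)–(2.631,8.000)
cell (3,4): code 0110 → (3.000,4.595)–(4.000,4.094)
cell (3,8): code 1001 → (4.000,8.916)–(3.000,8.401)
cell (4,4): code 0110 → (4.000,4.094)–(5.000,4.177)
cell (4,8): code 1001 → (5.000,8.908)–(4.000,8.916)
cell (5,4): code 0110 → (5.000,4.177)–(6.000,4.917)
cell (5,8): code 1001 → (6.000,8.365)–(5.000,8.908)
cell (6,4): code 0010 → (6.000,4.917)–(6.086,5.000)
cell (6,5): code 0011 → (6.086,5.000)–(6.665,6.000)
cell (6,6): code 0011 → (6.665,6.000)–(6.725,7.000)
cell (6,7): code 0011 → (6.725,7.000)–(6.331,8.000)
cell (6,8): code 0001 → (6.331,8.000)–(6.000,8.365)
total: 16 segments, chained into 1 closed loop(s), length Σ = 14.745694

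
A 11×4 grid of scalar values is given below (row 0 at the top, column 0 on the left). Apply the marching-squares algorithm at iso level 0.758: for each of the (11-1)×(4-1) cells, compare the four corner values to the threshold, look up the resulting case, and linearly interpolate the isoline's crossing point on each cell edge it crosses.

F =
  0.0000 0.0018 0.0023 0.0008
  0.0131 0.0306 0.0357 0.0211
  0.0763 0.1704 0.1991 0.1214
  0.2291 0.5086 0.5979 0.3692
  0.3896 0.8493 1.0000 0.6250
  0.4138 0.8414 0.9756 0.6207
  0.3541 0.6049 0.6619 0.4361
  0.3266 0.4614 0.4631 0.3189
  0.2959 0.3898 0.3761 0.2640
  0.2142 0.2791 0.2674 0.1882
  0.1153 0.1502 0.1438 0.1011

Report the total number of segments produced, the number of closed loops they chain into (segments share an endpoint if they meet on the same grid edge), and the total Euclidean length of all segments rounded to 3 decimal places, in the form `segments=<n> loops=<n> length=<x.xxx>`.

cell (3,0): code 0100 → (3.732,1.000)–(4.000,0.801)
cell (3,1): code 1100 → (3.398,2.000)–(3.732,1.000)
cell (3,2): code 1000 → (4.000,2.645)–(3.398,2.000)
cell (4,0): code 0110 → (4.000,0.801)–(5.000,0.805)
cell (4,2): code 1001 → (5.000,2.613)–(4.000,2.645)
cell (5,0): code 0010 → (5.000,0.805)–(5.353,1.000)
cell (5,1): code 0011 → (5.353,1.000)–(5.694,2.000)
cell (5,2): code 0001 → (5.694,2.000)–(5.000,2.613)
total: 8 segments, chained into 1 closed loop(s), length Σ = 6.656082

segments=8 loops=1 length=6.656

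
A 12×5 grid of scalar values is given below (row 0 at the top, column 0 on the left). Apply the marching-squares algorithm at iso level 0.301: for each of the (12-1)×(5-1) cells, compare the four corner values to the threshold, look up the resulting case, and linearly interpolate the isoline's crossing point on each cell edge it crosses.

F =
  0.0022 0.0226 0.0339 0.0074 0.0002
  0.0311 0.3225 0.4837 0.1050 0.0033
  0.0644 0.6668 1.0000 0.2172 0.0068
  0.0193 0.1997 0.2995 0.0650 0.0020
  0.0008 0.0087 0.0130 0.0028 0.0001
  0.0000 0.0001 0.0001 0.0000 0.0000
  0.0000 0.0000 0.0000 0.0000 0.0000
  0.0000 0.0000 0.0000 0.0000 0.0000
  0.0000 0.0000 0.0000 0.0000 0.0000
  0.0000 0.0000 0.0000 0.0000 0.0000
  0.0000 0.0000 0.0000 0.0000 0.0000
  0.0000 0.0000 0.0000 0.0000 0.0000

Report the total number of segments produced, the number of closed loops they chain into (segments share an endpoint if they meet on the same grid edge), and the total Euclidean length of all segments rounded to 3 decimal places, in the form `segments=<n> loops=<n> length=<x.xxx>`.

segments=8 loops=1 length=7.355

cell (0,0): code 0100 → (0.928,1.000)–(1.000,0.926)
cell (0,1): code 1100 → (0.594,2.000)–(0.928,1.000)
cell (0,2): code 1000 → (1.000,2.482)–(0.594,2.000)
cell (1,0): code 0110 → (1.000,0.926)–(2.000,0.393)
cell (1,2): code 1001 → (2.000,2.893)–(1.000,2.482)
cell (2,0): code 0010 → (2.000,0.393)–(2.783,1.000)
cell (2,1): code 0011 → (2.783,1.000)–(2.998,2.000)
cell (2,2): code 0001 → (2.998,2.000)–(2.000,2.893)
total: 8 segments, chained into 1 closed loop(s), length Σ = 7.355192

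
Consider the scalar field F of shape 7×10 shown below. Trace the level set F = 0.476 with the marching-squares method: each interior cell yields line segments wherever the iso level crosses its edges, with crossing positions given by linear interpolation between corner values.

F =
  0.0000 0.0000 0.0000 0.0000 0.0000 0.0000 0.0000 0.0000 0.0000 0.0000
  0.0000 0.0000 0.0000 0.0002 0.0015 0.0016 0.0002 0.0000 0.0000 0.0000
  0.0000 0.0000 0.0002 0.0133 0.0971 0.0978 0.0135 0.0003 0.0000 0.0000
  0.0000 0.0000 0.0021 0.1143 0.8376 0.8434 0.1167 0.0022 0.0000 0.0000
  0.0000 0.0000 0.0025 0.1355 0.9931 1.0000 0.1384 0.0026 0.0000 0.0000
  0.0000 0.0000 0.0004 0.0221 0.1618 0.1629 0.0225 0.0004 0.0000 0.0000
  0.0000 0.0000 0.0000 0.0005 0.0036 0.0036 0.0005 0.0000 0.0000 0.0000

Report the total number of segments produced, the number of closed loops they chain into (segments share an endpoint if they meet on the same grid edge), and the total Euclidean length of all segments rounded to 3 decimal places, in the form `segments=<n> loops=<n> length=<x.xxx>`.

segments=8 loops=1 length=7.154

cell (2,3): code 0100 → (2.512,4.000)–(3.000,3.500)
cell (2,4): code 1100 → (2.507,5.000)–(2.512,4.000)
cell (2,5): code 1000 → (3.000,5.506)–(2.507,5.000)
cell (3,3): code 0110 → (3.000,3.500)–(4.000,3.397)
cell (3,5): code 1001 → (4.000,5.608)–(3.000,5.506)
cell (4,3): code 0010 → (4.000,3.397)–(4.622,4.000)
cell (4,4): code 0011 → (4.622,4.000)–(4.626,5.000)
cell (4,5): code 0001 → (4.626,5.000)–(4.000,5.608)
total: 8 segments, chained into 1 closed loop(s), length Σ = 7.154462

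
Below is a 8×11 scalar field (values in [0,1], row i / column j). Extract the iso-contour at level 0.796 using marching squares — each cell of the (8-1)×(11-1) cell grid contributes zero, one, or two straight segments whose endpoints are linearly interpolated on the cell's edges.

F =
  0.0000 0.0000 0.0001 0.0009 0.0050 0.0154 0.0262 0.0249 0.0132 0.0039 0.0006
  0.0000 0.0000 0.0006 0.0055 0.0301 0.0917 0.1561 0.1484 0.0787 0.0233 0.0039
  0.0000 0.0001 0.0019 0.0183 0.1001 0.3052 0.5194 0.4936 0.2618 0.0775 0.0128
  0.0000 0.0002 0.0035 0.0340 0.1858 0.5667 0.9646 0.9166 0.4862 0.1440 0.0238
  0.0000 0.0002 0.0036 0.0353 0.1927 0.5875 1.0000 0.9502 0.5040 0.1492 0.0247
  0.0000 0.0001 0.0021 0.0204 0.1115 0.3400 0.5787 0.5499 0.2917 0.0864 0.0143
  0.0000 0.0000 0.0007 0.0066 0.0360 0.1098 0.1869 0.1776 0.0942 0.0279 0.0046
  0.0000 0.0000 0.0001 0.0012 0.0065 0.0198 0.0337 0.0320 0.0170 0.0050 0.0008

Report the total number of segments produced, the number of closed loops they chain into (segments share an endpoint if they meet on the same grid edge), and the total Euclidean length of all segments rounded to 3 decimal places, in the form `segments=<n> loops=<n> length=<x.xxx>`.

segments=8 loops=1 length=6.192

cell (2,5): code 0100 → (2.621,6.000)–(3.000,5.576)
cell (2,6): code 1100 → (2.715,7.000)–(2.621,6.000)
cell (2,7): code 1000 → (3.000,7.280)–(2.715,7.000)
cell (3,5): code 0110 → (3.000,5.576)–(4.000,5.505)
cell (3,7): code 1001 → (4.000,7.346)–(3.000,7.280)
cell (4,5): code 0010 → (4.000,5.505)–(4.484,6.000)
cell (4,6): code 0011 → (4.484,6.000)–(4.385,7.000)
cell (4,7): code 0001 → (4.385,7.000)–(4.000,7.346)
total: 8 segments, chained into 1 closed loop(s), length Σ = 6.191583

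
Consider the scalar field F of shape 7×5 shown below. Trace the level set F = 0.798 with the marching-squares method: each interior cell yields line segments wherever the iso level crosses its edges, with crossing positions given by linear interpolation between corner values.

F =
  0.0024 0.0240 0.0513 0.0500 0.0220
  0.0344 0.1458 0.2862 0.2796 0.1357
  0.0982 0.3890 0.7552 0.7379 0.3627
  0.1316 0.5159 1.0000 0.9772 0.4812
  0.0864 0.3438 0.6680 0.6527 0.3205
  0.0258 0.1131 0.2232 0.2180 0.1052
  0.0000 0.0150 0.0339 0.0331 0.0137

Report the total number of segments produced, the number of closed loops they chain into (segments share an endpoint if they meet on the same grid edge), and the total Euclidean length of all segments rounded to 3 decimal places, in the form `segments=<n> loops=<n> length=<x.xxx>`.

cell (2,1): code 0100 → (2.175,2.000)–(3.000,1.583)
cell (2,2): code 1100 → (2.251,3.000)–(2.175,2.000)
cell (2,3): code 1000 → (3.000,3.361)–(2.251,3.000)
cell (3,1): code 0010 → (3.000,1.583)–(3.608,2.000)
cell (3,2): code 0011 → (3.608,2.000)–(3.552,3.000)
cell (3,3): code 0001 → (3.552,3.000)–(3.000,3.361)
total: 6 segments, chained into 1 closed loop(s), length Σ = 5.158291

segments=6 loops=1 length=5.158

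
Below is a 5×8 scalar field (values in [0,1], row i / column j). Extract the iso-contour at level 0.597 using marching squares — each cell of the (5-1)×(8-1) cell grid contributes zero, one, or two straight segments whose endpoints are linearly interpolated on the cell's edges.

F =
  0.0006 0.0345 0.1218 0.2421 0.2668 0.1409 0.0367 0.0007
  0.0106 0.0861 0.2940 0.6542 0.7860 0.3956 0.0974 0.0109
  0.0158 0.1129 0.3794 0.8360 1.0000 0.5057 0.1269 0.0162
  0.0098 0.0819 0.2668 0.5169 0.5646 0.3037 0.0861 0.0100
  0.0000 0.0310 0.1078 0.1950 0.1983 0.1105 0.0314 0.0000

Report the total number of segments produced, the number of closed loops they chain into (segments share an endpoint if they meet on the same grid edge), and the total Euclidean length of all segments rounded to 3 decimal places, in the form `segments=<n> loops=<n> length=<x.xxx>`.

cell (0,2): code 0100 → (0.861,3.000)–(1.000,2.841)
cell (0,3): code 1100 → (0.636,4.000)–(0.861,3.000)
cell (0,4): code 1000 → (1.000,4.484)–(0.636,4.000)
cell (1,2): code 0110 → (1.000,2.841)–(2.000,2.477)
cell (1,4): code 1001 → (2.000,4.815)–(1.000,4.484)
cell (2,2): code 0010 → (2.000,2.477)–(2.749,3.000)
cell (2,3): code 0011 → (2.749,3.000)–(2.926,4.000)
cell (2,4): code 0001 → (2.926,4.000)–(2.000,4.815)
total: 8 segments, chained into 1 closed loop(s), length Σ = 7.122175

segments=8 loops=1 length=7.122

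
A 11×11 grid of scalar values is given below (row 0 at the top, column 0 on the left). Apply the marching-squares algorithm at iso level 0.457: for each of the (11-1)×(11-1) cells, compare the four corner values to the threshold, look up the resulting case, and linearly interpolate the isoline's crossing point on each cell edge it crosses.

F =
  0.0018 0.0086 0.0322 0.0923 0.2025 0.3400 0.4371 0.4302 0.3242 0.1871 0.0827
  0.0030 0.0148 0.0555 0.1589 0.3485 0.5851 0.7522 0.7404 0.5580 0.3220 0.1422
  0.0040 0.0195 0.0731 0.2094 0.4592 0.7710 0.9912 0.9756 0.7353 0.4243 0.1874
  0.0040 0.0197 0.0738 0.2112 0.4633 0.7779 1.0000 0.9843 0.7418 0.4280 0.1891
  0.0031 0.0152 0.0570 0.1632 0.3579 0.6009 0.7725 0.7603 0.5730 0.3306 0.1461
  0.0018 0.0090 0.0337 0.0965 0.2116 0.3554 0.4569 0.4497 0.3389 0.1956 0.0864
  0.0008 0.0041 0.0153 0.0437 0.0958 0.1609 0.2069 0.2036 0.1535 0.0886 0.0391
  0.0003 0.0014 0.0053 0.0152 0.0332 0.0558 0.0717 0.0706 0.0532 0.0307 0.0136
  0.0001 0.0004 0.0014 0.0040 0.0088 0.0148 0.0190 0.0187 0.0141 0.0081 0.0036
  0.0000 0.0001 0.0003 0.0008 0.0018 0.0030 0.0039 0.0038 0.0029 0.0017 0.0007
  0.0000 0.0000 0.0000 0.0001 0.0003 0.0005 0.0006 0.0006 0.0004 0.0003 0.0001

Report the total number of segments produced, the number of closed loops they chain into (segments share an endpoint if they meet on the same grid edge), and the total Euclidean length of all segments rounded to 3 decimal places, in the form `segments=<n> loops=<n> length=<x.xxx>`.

segments=18 loops=1 length=15.653

cell (0,4): code 0100 → (0.477,5.000)–(1.000,4.459)
cell (0,5): code 1100 → (0.063,6.000)–(0.477,5.000)
cell (0,6): code 1100 → (0.086,7.000)–(0.063,6.000)
cell (0,7): code 1100 → (0.568,8.000)–(0.086,7.000)
cell (0,8): code 1000 → (1.000,8.428)–(0.568,8.000)
cell (1,3): code 0100 → (1.980,4.000)–(2.000,3.991)
cell (1,4): code 1110 → (1.000,4.459)–(1.980,4.000)
cell (1,8): code 1001 → (2.000,8.895)–(1.000,8.428)
cell (2,3): code 0110 → (2.000,3.991)–(3.000,3.975)
cell (2,8): code 1001 → (3.000,8.908)–(2.000,8.895)
cell (3,3): code 0010 → (3.000,3.975)–(3.060,4.000)
cell (3,4): code 0111 → (3.060,4.000)–(4.000,4.408)
cell (3,8): code 1001 → (4.000,8.479)–(3.000,8.908)
cell (4,4): code 0010 → (4.000,4.408)–(4.586,5.000)
cell (4,5): code 0011 → (4.586,5.000)–(5.000,6.000)
cell (4,6): code 0011 → (5.000,6.000)–(4.976,7.000)
cell (4,7): code 0011 → (4.976,7.000)–(4.496,8.000)
cell (4,8): code 0001 → (4.496,8.000)–(4.000,8.479)
total: 18 segments, chained into 1 closed loop(s), length Σ = 15.652826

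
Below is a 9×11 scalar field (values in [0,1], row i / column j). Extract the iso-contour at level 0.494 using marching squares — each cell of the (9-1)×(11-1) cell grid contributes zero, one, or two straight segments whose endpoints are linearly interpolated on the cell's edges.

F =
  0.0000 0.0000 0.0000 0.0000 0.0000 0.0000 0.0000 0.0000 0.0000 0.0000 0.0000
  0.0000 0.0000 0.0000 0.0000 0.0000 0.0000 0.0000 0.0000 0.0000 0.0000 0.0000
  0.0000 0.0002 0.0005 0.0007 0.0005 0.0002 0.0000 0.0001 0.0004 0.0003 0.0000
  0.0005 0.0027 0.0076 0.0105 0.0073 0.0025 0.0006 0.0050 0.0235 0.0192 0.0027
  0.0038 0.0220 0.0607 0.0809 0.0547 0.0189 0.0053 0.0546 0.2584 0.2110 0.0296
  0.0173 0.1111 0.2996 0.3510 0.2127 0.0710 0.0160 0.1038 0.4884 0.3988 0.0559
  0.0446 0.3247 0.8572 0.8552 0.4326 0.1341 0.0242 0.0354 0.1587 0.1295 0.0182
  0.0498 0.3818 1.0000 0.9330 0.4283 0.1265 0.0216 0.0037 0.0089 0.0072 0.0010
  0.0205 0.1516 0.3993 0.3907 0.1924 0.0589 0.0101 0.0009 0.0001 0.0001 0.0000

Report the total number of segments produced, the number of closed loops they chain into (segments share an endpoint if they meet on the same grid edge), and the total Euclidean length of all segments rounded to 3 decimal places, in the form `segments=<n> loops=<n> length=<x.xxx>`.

cell (5,1): code 0100 → (5.349,2.000)–(6.000,1.318)
cell (5,2): code 1100 → (5.284,3.000)–(5.349,2.000)
cell (5,3): code 1000 → (6.000,3.855)–(5.284,3.000)
cell (6,1): code 0110 → (6.000,1.318)–(7.000,1.181)
cell (6,3): code 1001 → (7.000,3.870)–(6.000,3.855)
cell (7,1): code 0010 → (7.000,1.181)–(7.842,2.000)
cell (7,2): code 0011 → (7.842,2.000)–(7.810,3.000)
cell (7,3): code 0001 → (7.810,3.000)–(7.000,3.870)
total: 8 segments, chained into 1 closed loop(s), length Σ = 8.433144

segments=8 loops=1 length=8.433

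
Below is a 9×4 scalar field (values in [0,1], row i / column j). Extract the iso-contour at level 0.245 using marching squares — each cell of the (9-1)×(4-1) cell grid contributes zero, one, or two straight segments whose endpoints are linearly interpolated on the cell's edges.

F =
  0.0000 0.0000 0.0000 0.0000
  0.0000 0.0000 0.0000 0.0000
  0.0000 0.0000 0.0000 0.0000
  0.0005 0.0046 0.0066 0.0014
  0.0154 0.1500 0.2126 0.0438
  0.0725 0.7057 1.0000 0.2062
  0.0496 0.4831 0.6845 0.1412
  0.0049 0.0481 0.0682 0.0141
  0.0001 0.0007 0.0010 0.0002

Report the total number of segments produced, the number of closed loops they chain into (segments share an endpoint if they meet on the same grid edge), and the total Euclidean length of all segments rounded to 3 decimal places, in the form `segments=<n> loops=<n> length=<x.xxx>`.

cell (4,0): code 0100 → (4.171,1.000)–(5.000,0.272)
cell (4,1): code 1100 → (4.041,2.000)–(4.171,1.000)
cell (4,2): code 1000 → (5.000,2.951)–(4.041,2.000)
cell (5,0): code 0110 → (5.000,0.272)–(6.000,0.451)
cell (5,2): code 1001 → (6.000,2.809)–(5.000,2.951)
cell (6,0): code 0010 → (6.000,0.451)–(6.547,1.000)
cell (6,1): code 0011 → (6.547,1.000)–(6.713,2.000)
cell (6,2): code 0001 → (6.713,2.000)–(6.000,2.809)
total: 8 segments, chained into 1 closed loop(s), length Σ = 8.355283

segments=8 loops=1 length=8.355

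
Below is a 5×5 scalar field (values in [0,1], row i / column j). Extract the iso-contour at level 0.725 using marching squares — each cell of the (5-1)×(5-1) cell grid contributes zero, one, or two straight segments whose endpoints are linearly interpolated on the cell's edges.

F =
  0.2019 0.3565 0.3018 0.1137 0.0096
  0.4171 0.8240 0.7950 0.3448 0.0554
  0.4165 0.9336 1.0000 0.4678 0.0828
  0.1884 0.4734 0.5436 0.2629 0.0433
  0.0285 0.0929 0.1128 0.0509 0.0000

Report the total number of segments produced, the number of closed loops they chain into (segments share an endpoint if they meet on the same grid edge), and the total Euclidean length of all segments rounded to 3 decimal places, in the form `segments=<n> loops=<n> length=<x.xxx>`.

cell (0,0): code 0100 → (0.788,1.000)–(1.000,0.757)
cell (0,1): code 1100 → (0.858,2.000)–(0.788,1.000)
cell (0,2): code 1000 → (1.000,2.155)–(0.858,2.000)
cell (1,0): code 0110 → (1.000,0.757)–(2.000,0.597)
cell (1,2): code 1001 → (2.000,2.517)–(1.000,2.155)
cell (2,0): code 0010 → (2.000,0.597)–(2.453,1.000)
cell (2,1): code 0011 → (2.453,1.000)–(2.603,2.000)
cell (2,2): code 0001 → (2.603,2.000)–(2.000,2.517)
total: 8 segments, chained into 1 closed loop(s), length Σ = 6.023127

segments=8 loops=1 length=6.023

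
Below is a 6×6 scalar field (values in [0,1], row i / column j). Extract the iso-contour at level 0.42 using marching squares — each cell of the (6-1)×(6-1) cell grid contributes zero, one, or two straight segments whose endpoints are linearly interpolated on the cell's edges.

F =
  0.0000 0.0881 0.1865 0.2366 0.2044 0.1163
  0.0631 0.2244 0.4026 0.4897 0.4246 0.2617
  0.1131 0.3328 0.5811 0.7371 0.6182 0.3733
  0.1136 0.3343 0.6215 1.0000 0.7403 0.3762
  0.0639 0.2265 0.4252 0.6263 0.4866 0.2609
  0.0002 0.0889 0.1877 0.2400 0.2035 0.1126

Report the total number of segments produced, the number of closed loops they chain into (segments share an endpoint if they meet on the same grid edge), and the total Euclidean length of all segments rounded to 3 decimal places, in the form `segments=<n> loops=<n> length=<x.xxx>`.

segments=14 loops=1 length=11.464

cell (0,2): code 0100 → (0.725,3.000)–(1.000,2.200)
cell (0,3): code 1100 → (0.979,4.000)–(0.725,3.000)
cell (0,4): code 1000 → (1.000,4.028)–(0.979,4.000)
cell (1,1): code 0100 → (1.097,2.000)–(2.000,1.351)
cell (1,2): code 1110 → (1.000,2.200)–(1.097,2.000)
cell (1,4): code 1001 → (2.000,4.809)–(1.000,4.028)
cell (2,1): code 0110 → (2.000,1.351)–(3.000,1.298)
cell (2,4): code 1001 → (3.000,4.880)–(2.000,4.809)
cell (3,1): code 0110 → (3.000,1.298)–(4.000,1.974)
cell (3,4): code 1001 → (4.000,4.295)–(3.000,4.880)
cell (4,1): code 0010 → (4.000,1.974)–(4.022,2.000)
cell (4,2): code 0011 → (4.022,2.000)–(4.534,3.000)
cell (4,3): code 0011 → (4.534,3.000)–(4.235,4.000)
cell (4,4): code 0001 → (4.235,4.000)–(4.000,4.295)
total: 14 segments, chained into 1 closed loop(s), length Σ = 11.463651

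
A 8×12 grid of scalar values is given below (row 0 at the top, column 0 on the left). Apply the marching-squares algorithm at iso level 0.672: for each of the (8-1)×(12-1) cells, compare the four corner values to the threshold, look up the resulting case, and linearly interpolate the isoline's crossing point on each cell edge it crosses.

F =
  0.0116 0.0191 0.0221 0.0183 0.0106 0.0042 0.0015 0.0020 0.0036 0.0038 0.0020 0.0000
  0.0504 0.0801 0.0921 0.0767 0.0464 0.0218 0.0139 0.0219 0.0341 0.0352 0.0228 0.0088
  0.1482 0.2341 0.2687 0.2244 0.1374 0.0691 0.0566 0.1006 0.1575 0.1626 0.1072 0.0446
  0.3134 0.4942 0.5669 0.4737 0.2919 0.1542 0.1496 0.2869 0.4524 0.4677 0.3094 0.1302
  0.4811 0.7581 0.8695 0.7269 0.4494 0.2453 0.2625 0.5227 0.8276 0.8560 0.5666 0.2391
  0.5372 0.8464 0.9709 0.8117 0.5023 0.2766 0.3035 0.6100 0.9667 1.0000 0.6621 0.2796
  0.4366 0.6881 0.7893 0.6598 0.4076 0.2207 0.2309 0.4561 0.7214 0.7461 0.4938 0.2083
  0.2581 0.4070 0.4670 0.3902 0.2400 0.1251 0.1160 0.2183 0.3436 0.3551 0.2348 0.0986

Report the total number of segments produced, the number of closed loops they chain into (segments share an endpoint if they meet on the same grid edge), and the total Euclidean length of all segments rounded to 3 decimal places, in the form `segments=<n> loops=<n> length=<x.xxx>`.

cell (3,0): code 0100 → (3.674,1.000)–(4.000,0.689)
cell (3,1): code 1100 → (3.347,2.000)–(3.674,1.000)
cell (3,2): code 1100 → (3.783,3.000)–(3.347,2.000)
cell (3,3): code 1000 → (4.000,3.198)–(3.783,3.000)
cell (3,7): code 0100 → (3.585,8.000)–(4.000,7.490)
cell (3,8): code 1100 → (3.526,9.000)–(3.585,8.000)
cell (3,9): code 1000 → (4.000,9.636)–(3.526,9.000)
cell (4,0): code 0110 → (4.000,0.689)–(5.000,0.436)
cell (4,3): code 1001 → (5.000,3.452)–(4.000,3.198)
cell (4,7): code 0110 → (4.000,7.490)–(5.000,7.174)
cell (4,9): code 1001 → (5.000,9.971)–(4.000,9.636)
cell (5,0): code 0110 → (5.000,0.436)–(6.000,0.936)
cell (5,2): code 1011 → (6.000,2.906)–(5.920,3.000)
cell (5,3): code 0001 → (5.920,3.000)–(5.000,3.452)
cell (5,7): code 0110 → (5.000,7.174)–(6.000,7.814)
cell (5,9): code 1001 → (6.000,9.294)–(5.000,9.971)
cell (6,0): code 0010 → (6.000,0.936)–(6.057,1.000)
cell (6,1): code 0011 → (6.057,1.000)–(6.364,2.000)
cell (6,2): code 0001 → (6.364,2.000)–(6.000,2.906)
cell (6,7): code 0010 → (6.000,7.814)–(6.131,8.000)
cell (6,8): code 0011 → (6.131,8.000)–(6.190,9.000)
cell (6,9): code 0001 → (6.190,9.000)–(6.000,9.294)
total: 22 segments, chained into 2 closed loop(s), length Σ = 17.853819

segments=22 loops=2 length=17.854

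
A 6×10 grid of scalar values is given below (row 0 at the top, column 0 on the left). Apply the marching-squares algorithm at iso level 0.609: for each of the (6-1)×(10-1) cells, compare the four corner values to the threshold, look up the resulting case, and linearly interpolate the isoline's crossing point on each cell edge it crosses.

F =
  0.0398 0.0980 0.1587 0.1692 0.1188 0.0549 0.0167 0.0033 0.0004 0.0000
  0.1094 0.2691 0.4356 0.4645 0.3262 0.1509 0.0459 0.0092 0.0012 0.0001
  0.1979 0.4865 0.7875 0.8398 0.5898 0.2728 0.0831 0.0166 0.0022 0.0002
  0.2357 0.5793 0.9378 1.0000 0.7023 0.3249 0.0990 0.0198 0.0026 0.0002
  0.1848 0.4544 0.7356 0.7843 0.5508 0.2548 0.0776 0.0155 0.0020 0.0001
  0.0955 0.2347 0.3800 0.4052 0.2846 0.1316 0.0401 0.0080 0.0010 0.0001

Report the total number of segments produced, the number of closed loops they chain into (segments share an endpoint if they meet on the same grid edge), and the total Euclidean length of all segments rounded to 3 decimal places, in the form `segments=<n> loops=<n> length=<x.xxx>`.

segments=12 loops=1 length=9.686

cell (1,1): code 0100 → (1.493,2.000)–(2.000,1.407)
cell (1,2): code 1100 → (1.385,3.000)–(1.493,2.000)
cell (1,3): code 1000 → (2.000,3.923)–(1.385,3.000)
cell (2,1): code 0110 → (2.000,1.407)–(3.000,1.083)
cell (2,3): code 1101 → (2.171,4.000)–(2.000,3.923)
cell (2,4): code 1000 → (3.000,4.247)–(2.171,4.000)
cell (3,1): code 0110 → (3.000,1.083)–(4.000,1.550)
cell (3,3): code 1011 → (4.000,3.751)–(3.616,4.000)
cell (3,4): code 0001 → (3.616,4.000)–(3.000,4.247)
cell (4,1): code 0010 → (4.000,1.550)–(4.356,2.000)
cell (4,2): code 0011 → (4.356,2.000)–(4.462,3.000)
cell (4,3): code 0001 → (4.462,3.000)–(4.000,3.751)
total: 12 segments, chained into 1 closed loop(s), length Σ = 9.685729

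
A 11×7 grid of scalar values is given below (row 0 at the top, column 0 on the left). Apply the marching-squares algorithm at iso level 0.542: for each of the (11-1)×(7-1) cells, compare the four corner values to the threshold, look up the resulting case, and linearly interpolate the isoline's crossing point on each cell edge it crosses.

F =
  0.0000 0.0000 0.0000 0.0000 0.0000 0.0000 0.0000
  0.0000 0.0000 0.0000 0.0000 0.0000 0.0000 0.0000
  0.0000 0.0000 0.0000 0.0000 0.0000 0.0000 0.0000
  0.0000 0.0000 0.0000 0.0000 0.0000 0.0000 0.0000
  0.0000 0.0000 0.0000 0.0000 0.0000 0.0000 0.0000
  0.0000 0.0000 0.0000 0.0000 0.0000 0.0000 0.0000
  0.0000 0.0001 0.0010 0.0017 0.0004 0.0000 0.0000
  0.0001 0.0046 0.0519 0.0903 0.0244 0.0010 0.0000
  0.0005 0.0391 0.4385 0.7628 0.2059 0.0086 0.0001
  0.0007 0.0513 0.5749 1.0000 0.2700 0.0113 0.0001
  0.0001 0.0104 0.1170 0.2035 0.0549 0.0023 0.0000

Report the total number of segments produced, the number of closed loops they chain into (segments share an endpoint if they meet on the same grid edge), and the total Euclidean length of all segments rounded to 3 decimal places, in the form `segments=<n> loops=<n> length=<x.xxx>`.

cell (7,2): code 0100 → (7.672,3.000)–(8.000,2.319)
cell (7,3): code 1000 → (8.000,3.396)–(7.672,3.000)
cell (8,1): code 0100 → (8.759,2.000)–(9.000,1.937)
cell (8,2): code 1110 → (8.000,2.319)–(8.759,2.000)
cell (8,3): code 1001 → (9.000,3.627)–(8.000,3.396)
cell (9,1): code 0010 → (9.000,1.937)–(9.072,2.000)
cell (9,2): code 0011 → (9.072,2.000)–(9.575,3.000)
cell (9,3): code 0001 → (9.575,3.000)–(9.000,3.627)
total: 8 segments, chained into 1 closed loop(s), length Σ = 5.435352

segments=8 loops=1 length=5.435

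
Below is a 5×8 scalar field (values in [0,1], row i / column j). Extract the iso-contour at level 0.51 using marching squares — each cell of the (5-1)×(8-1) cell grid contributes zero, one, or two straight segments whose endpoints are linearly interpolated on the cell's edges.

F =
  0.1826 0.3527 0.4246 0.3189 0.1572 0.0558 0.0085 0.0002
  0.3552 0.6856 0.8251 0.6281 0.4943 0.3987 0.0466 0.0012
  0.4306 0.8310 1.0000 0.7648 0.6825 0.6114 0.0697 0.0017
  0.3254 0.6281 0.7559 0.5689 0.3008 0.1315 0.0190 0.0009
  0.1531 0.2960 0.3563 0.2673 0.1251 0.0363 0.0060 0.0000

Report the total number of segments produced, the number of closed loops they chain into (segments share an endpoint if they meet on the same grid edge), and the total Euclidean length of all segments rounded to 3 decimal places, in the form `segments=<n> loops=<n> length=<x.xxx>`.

segments=16 loops=1 length=12.892

cell (0,0): code 0100 → (0.473,1.000)–(1.000,0.469)
cell (0,1): code 1100 → (0.213,2.000)–(0.473,1.000)
cell (0,2): code 1100 → (0.618,3.000)–(0.213,2.000)
cell (0,3): code 1000 → (1.000,3.883)–(0.618,3.000)
cell (1,0): code 0110 → (1.000,0.469)–(2.000,0.198)
cell (1,3): code 1101 → (1.083,4.000)–(1.000,3.883)
cell (1,4): code 1100 → (1.523,5.000)–(1.083,4.000)
cell (1,5): code 1000 → (2.000,5.187)–(1.523,5.000)
cell (2,0): code 0110 → (2.000,0.198)–(3.000,0.610)
cell (2,3): code 1011 → (3.000,3.220)–(2.452,4.000)
cell (2,4): code 0011 → (2.452,4.000)–(2.211,5.000)
cell (2,5): code 0001 → (2.211,5.000)–(2.000,5.187)
cell (3,0): code 0010 → (3.000,0.610)–(3.356,1.000)
cell (3,1): code 0011 → (3.356,1.000)–(3.615,2.000)
cell (3,2): code 0011 → (3.615,2.000)–(3.195,3.000)
cell (3,3): code 0001 → (3.195,3.000)–(3.000,3.220)
total: 16 segments, chained into 1 closed loop(s), length Σ = 12.892357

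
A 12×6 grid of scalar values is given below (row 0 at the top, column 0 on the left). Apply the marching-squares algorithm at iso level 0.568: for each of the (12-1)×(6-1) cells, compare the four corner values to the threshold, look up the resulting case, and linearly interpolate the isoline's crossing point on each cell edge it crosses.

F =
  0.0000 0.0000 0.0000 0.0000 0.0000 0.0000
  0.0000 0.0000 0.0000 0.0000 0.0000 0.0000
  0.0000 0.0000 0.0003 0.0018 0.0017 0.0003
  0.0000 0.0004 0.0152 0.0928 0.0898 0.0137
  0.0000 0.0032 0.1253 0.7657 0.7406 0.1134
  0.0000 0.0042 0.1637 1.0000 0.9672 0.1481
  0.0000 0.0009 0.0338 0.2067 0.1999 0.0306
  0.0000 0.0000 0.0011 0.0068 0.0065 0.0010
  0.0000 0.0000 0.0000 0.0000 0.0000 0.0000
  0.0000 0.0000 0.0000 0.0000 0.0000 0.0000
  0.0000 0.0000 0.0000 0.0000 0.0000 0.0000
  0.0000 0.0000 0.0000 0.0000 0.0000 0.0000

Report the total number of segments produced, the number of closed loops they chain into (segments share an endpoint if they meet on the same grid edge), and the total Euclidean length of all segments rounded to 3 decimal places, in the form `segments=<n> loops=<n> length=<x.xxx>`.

cell (3,2): code 0100 → (3.706,3.000)–(4.000,2.691)
cell (3,3): code 1100 → (3.735,4.000)–(3.706,3.000)
cell (3,4): code 1000 → (4.000,4.275)–(3.735,4.000)
cell (4,2): code 0110 → (4.000,2.691)–(5.000,2.483)
cell (4,4): code 1001 → (5.000,4.487)–(4.000,4.275)
cell (5,2): code 0010 → (5.000,2.483)–(5.545,3.000)
cell (5,3): code 0011 → (5.545,3.000)–(5.520,4.000)
cell (5,4): code 0001 → (5.520,4.000)–(5.000,4.487)
total: 8 segments, chained into 1 closed loop(s), length Σ = 6.316168

segments=8 loops=1 length=6.316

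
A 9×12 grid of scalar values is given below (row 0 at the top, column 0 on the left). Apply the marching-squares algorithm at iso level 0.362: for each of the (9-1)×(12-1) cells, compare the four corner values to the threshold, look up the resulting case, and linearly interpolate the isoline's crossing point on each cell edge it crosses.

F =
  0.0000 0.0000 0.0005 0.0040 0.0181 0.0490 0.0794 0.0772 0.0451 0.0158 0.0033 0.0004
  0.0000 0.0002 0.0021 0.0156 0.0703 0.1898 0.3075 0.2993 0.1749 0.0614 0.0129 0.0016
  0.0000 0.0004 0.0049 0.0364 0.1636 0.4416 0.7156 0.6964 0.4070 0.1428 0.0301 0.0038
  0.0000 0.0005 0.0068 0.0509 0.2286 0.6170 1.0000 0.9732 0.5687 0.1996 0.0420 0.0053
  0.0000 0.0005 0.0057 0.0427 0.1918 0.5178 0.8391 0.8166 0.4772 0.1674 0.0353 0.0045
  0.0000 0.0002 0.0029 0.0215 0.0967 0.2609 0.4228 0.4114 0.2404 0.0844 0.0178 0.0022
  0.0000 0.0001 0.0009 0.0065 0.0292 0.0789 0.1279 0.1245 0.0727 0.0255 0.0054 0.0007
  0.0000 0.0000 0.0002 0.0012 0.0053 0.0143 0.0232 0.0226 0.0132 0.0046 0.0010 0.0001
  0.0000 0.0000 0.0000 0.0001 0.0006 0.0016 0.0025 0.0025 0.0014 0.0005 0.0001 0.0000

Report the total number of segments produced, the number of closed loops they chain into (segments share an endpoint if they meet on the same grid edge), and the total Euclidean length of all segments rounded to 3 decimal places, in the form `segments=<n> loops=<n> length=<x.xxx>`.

cell (1,4): code 0100 → (1.684,5.000)–(2.000,4.714)
cell (1,5): code 1100 → (1.134,6.000)–(1.684,5.000)
cell (1,6): code 1100 → (1.158,7.000)–(1.134,6.000)
cell (1,7): code 1100 → (1.806,8.000)–(1.158,7.000)
cell (1,8): code 1000 → (2.000,8.170)–(1.806,8.000)
cell (2,4): code 0110 → (2.000,4.714)–(3.000,4.343)
cell (2,8): code 1001 → (3.000,8.560)–(2.000,8.170)
cell (3,4): code 0110 → (3.000,4.343)–(4.000,4.522)
cell (3,8): code 1001 → (4.000,8.372)–(3.000,8.560)
cell (4,4): code 0010 → (4.000,4.522)–(4.606,5.000)
cell (4,5): code 0111 → (4.606,5.000)–(5.000,5.624)
cell (4,7): code 1011 → (5.000,7.289)–(4.486,8.000)
cell (4,8): code 0001 → (4.486,8.000)–(4.000,8.372)
cell (5,5): code 0010 → (5.000,5.624)–(5.206,6.000)
cell (5,6): code 0011 → (5.206,6.000)–(5.172,7.000)
cell (5,7): code 0001 → (5.172,7.000)–(5.000,7.289)
total: 16 segments, chained into 1 closed loop(s), length Σ = 12.956012

segments=16 loops=1 length=12.956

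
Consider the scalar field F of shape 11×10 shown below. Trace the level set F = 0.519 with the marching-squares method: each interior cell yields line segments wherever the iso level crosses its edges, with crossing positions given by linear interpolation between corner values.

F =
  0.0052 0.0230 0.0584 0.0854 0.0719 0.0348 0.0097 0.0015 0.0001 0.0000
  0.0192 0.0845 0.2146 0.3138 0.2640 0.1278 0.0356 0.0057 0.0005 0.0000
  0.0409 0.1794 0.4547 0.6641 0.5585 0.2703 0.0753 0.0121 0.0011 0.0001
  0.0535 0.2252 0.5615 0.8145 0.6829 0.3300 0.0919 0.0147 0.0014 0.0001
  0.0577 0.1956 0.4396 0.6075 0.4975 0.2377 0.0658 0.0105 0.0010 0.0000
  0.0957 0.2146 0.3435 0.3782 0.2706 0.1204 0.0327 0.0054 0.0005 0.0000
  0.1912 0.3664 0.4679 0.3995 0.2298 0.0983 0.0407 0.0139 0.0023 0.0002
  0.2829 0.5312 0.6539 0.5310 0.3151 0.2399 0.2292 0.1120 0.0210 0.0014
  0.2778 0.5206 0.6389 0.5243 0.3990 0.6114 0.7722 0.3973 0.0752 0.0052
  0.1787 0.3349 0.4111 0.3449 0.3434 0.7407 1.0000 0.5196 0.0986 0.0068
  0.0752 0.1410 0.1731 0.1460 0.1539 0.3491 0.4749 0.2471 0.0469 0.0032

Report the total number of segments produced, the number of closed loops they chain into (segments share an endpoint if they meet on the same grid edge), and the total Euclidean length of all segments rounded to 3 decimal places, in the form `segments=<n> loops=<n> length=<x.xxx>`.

cell (1,2): code 0100 → (1.586,3.000)–(2.000,2.307)
cell (1,3): code 1100 → (1.866,4.000)–(1.586,3.000)
cell (1,4): code 1000 → (2.000,4.137)–(1.866,4.000)
cell (2,1): code 0100 → (2.602,2.000)–(3.000,1.874)
cell (2,2): code 1110 → (2.000,2.307)–(2.602,2.000)
cell (2,4): code 1001 → (3.000,4.464)–(2.000,4.137)
cell (3,1): code 0010 → (3.000,1.874)–(3.349,2.000)
cell (3,2): code 0111 → (3.349,2.000)–(4.000,2.473)
cell (3,3): code 1011 → (4.000,3.805)–(3.884,4.000)
cell (3,4): code 0001 → (3.884,4.000)–(3.000,4.464)
cell (4,2): code 0010 → (4.000,2.473)–(4.386,3.000)
cell (4,3): code 0001 → (4.386,3.000)–(4.000,3.805)
cell (6,0): code 0100 → (6.926,1.000)–(7.000,0.951)
cell (6,1): code 1100 → (6.275,2.000)–(6.926,1.000)
cell (6,2): code 1100 → (6.909,3.000)–(6.275,2.000)
cell (6,3): code 1000 → (7.000,3.056)–(6.909,3.000)
cell (7,0): code 0110 → (7.000,0.951)–(8.000,0.993)
cell (7,3): code 1001 → (8.000,3.042)–(7.000,3.056)
cell (7,4): code 0100 → (7.751,5.000)–(8.000,4.565)
cell (7,5): code 1100 → (7.534,6.000)–(7.751,5.000)
cell (7,6): code 1000 → (8.000,6.675)–(7.534,6.000)
cell (8,0): code 0010 → (8.000,0.993)–(8.009,1.000)
cell (8,1): code 0011 → (8.009,1.000)–(8.526,2.000)
cell (8,2): code 0011 → (8.526,2.000)–(8.030,3.000)
cell (8,3): code 0001 → (8.030,3.000)–(8.000,3.042)
cell (8,4): code 0110 → (8.000,4.565)–(9.000,4.442)
cell (8,6): code 1101 → (8.995,7.000)–(8.000,6.675)
cell (8,7): code 1000 → (9.000,7.001)–(8.995,7.000)
cell (9,4): code 0010 → (9.000,4.442)–(9.566,5.000)
cell (9,5): code 0011 → (9.566,5.000)–(9.916,6.000)
cell (9,6): code 0011 → (9.916,6.000)–(9.002,7.000)
cell (9,7): code 0001 → (9.002,7.000)–(9.000,7.001)
total: 32 segments, chained into 3 closed loop(s), length Σ = 22.625829

segments=32 loops=3 length=22.626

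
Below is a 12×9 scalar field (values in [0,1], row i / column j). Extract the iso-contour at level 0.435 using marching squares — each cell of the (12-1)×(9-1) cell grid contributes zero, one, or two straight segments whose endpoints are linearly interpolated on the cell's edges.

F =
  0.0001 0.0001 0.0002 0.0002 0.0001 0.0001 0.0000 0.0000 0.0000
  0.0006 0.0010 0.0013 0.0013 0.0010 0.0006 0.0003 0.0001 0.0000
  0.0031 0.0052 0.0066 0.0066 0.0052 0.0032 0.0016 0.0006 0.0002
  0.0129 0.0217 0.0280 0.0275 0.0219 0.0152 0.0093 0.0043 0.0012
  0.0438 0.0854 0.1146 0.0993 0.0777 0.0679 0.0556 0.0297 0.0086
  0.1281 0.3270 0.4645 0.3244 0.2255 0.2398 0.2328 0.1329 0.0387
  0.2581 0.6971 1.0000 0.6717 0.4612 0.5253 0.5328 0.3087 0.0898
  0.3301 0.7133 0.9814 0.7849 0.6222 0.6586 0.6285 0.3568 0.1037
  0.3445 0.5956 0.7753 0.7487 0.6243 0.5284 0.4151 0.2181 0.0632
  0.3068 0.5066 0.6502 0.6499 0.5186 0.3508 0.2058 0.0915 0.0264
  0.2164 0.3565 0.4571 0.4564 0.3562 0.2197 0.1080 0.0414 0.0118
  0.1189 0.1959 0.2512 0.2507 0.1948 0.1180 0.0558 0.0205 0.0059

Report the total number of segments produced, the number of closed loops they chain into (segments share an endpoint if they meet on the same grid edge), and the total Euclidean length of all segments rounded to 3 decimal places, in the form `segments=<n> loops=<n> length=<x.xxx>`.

segments=24 loops=1 length=18.556

cell (4,1): code 0100 → (4.916,2.000)–(5.000,1.785)
cell (4,2): code 1000 → (5.000,2.211)–(4.916,2.000)
cell (5,0): code 0100 → (5.292,1.000)–(6.000,0.403)
cell (5,1): code 1110 → (5.000,1.785)–(5.292,1.000)
cell (5,2): code 1101 → (5.318,3.000)–(5.000,2.211)
cell (5,3): code 1100 → (5.889,4.000)–(5.318,3.000)
cell (5,4): code 1100 → (5.684,5.000)–(5.889,4.000)
cell (5,5): code 1100 → (5.674,6.000)–(5.684,5.000)
cell (5,6): code 1000 → (6.000,6.436)–(5.674,6.000)
cell (6,0): code 0110 → (6.000,0.403)–(7.000,0.274)
cell (6,6): code 1001 → (7.000,6.712)–(6.000,6.436)
cell (7,0): code 0110 → (7.000,0.274)–(8.000,0.360)
cell (7,5): code 1011 → (8.000,5.824)–(7.907,6.000)
cell (7,6): code 0001 → (7.907,6.000)–(7.000,6.712)
cell (8,0): code 0110 → (8.000,0.360)–(9.000,0.642)
cell (8,4): code 1011 → (9.000,4.498)–(8.526,5.000)
cell (8,5): code 0001 → (8.526,5.000)–(8.000,5.824)
cell (9,0): code 0010 → (9.000,0.642)–(9.477,1.000)
cell (9,1): code 0111 → (9.477,1.000)–(10.000,1.780)
cell (9,3): code 1011 → (10.000,3.214)–(9.515,4.000)
cell (9,4): code 0001 → (9.515,4.000)–(9.000,4.498)
cell (10,1): code 0010 → (10.000,1.780)–(10.107,2.000)
cell (10,2): code 0011 → (10.107,2.000)–(10.104,3.000)
cell (10,3): code 0001 → (10.104,3.000)–(10.000,3.214)
total: 24 segments, chained into 1 closed loop(s), length Σ = 18.556318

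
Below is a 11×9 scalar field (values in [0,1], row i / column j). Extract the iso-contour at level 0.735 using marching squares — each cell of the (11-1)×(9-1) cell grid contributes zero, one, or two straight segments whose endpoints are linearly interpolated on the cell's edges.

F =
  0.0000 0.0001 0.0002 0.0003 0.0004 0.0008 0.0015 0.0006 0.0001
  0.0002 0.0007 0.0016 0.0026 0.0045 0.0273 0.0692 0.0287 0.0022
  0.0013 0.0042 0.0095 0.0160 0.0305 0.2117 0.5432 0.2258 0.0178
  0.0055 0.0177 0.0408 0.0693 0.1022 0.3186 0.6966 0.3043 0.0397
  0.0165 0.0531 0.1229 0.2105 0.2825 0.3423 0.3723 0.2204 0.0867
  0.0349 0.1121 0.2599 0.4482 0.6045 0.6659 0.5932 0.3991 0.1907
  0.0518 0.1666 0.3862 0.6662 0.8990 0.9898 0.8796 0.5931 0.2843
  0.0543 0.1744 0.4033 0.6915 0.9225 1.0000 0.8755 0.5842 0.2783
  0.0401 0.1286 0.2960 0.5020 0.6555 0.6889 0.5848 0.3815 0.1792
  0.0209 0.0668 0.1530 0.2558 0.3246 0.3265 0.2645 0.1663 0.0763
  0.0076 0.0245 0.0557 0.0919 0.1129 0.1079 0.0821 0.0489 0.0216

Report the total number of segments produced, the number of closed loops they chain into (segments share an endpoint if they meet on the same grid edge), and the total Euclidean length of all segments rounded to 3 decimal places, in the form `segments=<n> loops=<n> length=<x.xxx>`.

segments=10 loops=1 length=9.516

cell (5,3): code 0100 → (5.443,4.000)–(6.000,3.296)
cell (5,4): code 1100 → (5.213,5.000)–(5.443,4.000)
cell (5,5): code 1100 → (5.495,6.000)–(5.213,5.000)
cell (5,6): code 1000 → (6.000,6.505)–(5.495,6.000)
cell (6,3): code 0110 → (6.000,3.296)–(7.000,3.188)
cell (6,6): code 1001 → (7.000,6.482)–(6.000,6.505)
cell (7,3): code 0010 → (7.000,3.188)–(7.702,4.000)
cell (7,4): code 0011 → (7.702,4.000)–(7.852,5.000)
cell (7,5): code 0011 → (7.852,5.000)–(7.483,6.000)
cell (7,6): code 0001 → (7.483,6.000)–(7.000,6.482)
total: 10 segments, chained into 1 closed loop(s), length Σ = 9.515844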